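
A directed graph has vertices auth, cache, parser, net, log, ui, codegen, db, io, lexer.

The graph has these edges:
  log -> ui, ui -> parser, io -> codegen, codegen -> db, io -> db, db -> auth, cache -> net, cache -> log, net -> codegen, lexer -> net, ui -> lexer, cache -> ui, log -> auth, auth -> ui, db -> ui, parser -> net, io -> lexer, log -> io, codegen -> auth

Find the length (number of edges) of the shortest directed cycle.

For each vertex v, BFS finds the shortest path from v back to v.
The shortest such closed walk is ui → parser → net → codegen → auth → ui, length 5.

5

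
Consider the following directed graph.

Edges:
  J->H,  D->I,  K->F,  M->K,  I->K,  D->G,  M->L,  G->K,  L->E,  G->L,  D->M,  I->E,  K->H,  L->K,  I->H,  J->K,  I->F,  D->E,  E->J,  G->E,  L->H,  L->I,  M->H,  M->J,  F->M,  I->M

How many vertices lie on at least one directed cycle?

A vertex is on a directed cycle iff it belongs to a strongly connected component of size ≥ 2 (or has a self-loop).
The vertices on cycles are {E, F, I, J, K, L, M} — 7 in total.

7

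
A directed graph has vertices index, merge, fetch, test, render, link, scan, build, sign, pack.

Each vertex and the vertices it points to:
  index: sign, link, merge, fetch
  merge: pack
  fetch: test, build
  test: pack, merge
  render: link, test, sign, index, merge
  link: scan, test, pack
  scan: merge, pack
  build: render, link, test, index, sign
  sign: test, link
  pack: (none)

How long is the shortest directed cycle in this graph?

3

For each vertex v, BFS finds the shortest path from v back to v.
The shortest such closed walk is fetch → build → index → fetch, length 3.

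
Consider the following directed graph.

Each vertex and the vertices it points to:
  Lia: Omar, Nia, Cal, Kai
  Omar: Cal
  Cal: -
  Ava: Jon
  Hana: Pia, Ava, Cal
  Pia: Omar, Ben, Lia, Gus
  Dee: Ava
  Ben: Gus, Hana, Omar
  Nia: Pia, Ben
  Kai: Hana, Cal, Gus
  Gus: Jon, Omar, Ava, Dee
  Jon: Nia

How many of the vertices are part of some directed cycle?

10

A vertex is on a directed cycle iff it belongs to a strongly connected component of size ≥ 2 (or has a self-loop).
The vertices on cycles are {Ava, Ben, Dee, Gus, Jon, Kai, Lia, Nia, Pia, Hana} — 10 in total.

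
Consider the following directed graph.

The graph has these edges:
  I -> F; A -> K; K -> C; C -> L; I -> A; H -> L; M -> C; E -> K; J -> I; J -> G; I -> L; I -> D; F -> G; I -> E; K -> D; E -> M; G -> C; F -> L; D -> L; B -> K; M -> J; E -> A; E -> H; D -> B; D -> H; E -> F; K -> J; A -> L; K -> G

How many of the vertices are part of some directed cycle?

8

A vertex is on a directed cycle iff it belongs to a strongly connected component of size ≥ 2 (or has a self-loop).
The vertices on cycles are {A, B, D, E, I, J, K, M} — 8 in total.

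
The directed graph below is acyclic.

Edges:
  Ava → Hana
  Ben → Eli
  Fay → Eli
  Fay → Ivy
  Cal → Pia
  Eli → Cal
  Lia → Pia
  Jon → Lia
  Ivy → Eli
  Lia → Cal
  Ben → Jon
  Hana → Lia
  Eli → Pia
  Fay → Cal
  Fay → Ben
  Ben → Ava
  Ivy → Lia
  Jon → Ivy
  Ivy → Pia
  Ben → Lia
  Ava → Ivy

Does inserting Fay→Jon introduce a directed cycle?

No

Adding Fay→Jon creates a cycle iff Jon can already reach Fay.
Explore from Jon: no path reaches Fay. The graph stays acyclic.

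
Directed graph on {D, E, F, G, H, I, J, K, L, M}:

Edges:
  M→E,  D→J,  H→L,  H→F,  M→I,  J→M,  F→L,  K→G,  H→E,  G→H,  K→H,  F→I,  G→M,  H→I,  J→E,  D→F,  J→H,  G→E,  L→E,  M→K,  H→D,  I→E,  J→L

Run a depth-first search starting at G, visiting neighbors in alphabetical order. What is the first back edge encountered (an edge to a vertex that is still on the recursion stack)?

J→H

DFS from G (visiting neighbors in alphabetical order); mark gray on enter, black on exit:
G gray
  E gray
  E black
  H gray
    D gray
      F gray
        I gray
          I→E: E black — skip
        I black
        L gray
          L→E: E black — skip
        L black
      F black
      J gray
        J→E: E black — skip
        J→H: H is gray → back edge
First back edge: J → H.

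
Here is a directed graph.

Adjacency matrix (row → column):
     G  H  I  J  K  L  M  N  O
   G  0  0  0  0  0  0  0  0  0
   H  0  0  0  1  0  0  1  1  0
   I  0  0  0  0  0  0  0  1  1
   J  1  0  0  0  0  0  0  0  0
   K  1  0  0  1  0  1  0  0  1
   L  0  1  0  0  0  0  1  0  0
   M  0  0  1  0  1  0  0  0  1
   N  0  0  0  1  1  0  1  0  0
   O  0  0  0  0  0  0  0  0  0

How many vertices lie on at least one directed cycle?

6

A vertex is on a directed cycle iff it belongs to a strongly connected component of size ≥ 2 (or has a self-loop).
The vertices on cycles are {H, I, K, L, M, N} — 6 in total.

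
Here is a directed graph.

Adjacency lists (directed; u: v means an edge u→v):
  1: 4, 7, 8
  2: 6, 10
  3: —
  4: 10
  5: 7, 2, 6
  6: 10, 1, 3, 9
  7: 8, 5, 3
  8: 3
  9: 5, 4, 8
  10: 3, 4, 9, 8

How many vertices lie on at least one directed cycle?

8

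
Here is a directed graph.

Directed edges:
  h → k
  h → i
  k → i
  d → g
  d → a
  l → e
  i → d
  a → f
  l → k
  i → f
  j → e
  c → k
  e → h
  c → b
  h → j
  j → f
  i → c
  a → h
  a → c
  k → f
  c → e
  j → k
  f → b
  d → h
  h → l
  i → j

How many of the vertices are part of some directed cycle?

A vertex is on a directed cycle iff it belongs to a strongly connected component of size ≥ 2 (or has a self-loop).
The vertices on cycles are {a, c, d, e, h, i, j, k, l} — 9 in total.

9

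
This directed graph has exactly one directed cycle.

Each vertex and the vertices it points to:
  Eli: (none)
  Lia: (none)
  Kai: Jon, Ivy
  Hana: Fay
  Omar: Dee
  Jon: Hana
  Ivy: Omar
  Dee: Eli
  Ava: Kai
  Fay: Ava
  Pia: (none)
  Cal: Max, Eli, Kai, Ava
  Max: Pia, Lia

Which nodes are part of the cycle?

Ava, Fay, Jon, Kai, Hana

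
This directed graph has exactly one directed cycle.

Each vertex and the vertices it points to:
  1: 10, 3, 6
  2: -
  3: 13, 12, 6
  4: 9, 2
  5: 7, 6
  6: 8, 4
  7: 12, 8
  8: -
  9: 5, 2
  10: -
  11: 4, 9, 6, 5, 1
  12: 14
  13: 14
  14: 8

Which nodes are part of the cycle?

DFS with gray/black marking from 9:
9 gray
  5 gray
    7 gray
      12 gray
        14 gray
          8 gray
          8 black
        14 black
      12 black
      7→8: 8 black — skip
    7 black
    6 gray
      6→8: 8 black — skip
      4 gray
        4→9: 9 is gray → back edge
Back edge closes the cycle 9 → 5 → 6 → 4 → 9; its vertices are {4, 5, 6, 9}.

4, 5, 6, 9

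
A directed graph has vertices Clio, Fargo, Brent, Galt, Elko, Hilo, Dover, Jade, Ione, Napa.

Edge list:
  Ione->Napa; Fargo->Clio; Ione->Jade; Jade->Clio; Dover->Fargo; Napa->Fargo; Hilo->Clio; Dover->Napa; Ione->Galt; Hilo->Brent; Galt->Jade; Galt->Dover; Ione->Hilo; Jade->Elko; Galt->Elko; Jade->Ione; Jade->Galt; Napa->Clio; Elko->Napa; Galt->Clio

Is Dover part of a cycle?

Dover lies on a cycle iff there is a path from Dover back to itself.
Exploring from Dover, it never reaches itself; equivalently, its strongly connected component is a singleton.

No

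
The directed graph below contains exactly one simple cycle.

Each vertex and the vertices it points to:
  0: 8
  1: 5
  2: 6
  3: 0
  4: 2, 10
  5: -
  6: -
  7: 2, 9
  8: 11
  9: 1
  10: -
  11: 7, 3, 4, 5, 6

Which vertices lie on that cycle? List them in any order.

0, 3, 8, 11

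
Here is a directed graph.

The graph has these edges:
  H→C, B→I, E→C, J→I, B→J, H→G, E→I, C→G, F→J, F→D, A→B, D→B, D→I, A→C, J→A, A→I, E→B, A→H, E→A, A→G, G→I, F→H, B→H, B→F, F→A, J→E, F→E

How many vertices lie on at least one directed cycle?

A vertex is on a directed cycle iff it belongs to a strongly connected component of size ≥ 2 (or has a self-loop).
The vertices on cycles are {A, B, D, E, F, J} — 6 in total.

6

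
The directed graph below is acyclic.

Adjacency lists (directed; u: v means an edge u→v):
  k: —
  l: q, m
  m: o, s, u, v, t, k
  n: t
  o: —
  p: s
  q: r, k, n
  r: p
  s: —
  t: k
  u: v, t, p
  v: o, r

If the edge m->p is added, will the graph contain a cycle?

No

Adding m→p creates a cycle iff p can already reach m.
Explore from p: no path reaches m. The graph stays acyclic.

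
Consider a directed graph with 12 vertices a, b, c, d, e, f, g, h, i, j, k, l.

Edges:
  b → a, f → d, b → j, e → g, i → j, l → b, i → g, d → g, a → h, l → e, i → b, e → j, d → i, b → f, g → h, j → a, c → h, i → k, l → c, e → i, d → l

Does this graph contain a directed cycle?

Yes

DFS with white/gray/black marking, starting from f:
f gray
  d gray
    g gray
      h gray
      h black
    g black
    l gray
      b gray
        b→f: f is gray → back edge
Back edge found, so a cycle exists: f → d → l → b → f.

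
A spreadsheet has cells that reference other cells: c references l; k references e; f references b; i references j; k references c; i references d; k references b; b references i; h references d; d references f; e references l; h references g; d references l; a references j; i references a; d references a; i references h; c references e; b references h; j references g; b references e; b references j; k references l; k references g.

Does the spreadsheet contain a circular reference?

DFS with white/gray/black marking, starting from d:
d gray
  l gray
  l black
  f gray
    b gray
      j gray
        g gray
        g black
      j black
      h gray
        h→d: d is gray → back edge
Back edge found, so a cycle exists: d → f → b → h → d.

Yes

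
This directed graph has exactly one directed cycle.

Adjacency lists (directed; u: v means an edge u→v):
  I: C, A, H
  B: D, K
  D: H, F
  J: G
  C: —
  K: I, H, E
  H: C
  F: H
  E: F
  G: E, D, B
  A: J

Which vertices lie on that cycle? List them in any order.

DFS with gray/black marking from G:
G gray
  E gray
    F gray
      H gray
        C gray
        C black
      H black
    F black
  E black
  D gray
    D→H: H black — skip
    D→F: F black — skip
  D black
  B gray
    B→D: D black — skip
    K gray
      I gray
        I→C: C black — skip
        A gray
          J gray
            J→G: G is gray → back edge
Back edge closes the cycle G → B → K → I → A → J → G; its vertices are {A, B, G, I, J, K}.

A, B, G, I, J, K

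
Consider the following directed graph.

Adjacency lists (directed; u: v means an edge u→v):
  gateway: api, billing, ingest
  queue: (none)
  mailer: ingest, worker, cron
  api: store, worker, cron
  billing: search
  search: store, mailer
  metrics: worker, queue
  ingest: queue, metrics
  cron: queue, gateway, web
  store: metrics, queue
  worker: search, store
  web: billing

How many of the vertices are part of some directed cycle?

11

A vertex is on a directed cycle iff it belongs to a strongly connected component of size ≥ 2 (or has a self-loop).
The vertices on cycles are {api, web, cron, store, ingest, mailer, search, worker, billing, gateway, metrics} — 11 in total.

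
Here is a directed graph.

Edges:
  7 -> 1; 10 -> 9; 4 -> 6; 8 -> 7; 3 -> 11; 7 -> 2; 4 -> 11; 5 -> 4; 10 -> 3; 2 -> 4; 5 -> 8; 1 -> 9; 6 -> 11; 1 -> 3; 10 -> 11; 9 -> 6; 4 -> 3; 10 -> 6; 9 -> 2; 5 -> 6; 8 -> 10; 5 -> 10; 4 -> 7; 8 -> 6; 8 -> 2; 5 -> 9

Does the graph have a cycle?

Yes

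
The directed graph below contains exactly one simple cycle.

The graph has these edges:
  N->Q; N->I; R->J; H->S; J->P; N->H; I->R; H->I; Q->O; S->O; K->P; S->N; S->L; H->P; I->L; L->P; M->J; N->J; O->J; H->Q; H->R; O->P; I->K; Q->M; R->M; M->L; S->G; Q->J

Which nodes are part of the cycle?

H, N, S

DFS with gray/black marking from S:
S gray
  L gray
    P gray
    P black
  L black
  G gray
  G black
  O gray
    J gray
      J→P: P black — skip
    J black
    O→P: P black — skip
  O black
  N gray
    N→J: J black — skip
    Q gray
      Q→O: O black — skip
      Q→J: J black — skip
      M gray
        M→J: J black — skip
        M→L: L black — skip
      M black
    Q black
    I gray
      K gray
        K→P: P black — skip
      K black
      I→L: L black — skip
      R gray
        R→M: M black — skip
        R→J: J black — skip
      R black
    I black
    H gray
      H→Q: Q black — skip
      H→P: P black — skip
      H→S: S is gray → back edge
Back edge closes the cycle S → N → H → S; its vertices are {H, N, S}.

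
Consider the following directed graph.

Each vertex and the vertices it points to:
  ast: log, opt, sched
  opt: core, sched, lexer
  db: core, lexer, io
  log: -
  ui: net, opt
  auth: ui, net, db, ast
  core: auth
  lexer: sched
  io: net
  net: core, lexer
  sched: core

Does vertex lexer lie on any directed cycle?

lexer is on a cycle iff lexer can reach itself via ≥1 edge.
lexer → sched → core → auth → net → lexer — yes.

Yes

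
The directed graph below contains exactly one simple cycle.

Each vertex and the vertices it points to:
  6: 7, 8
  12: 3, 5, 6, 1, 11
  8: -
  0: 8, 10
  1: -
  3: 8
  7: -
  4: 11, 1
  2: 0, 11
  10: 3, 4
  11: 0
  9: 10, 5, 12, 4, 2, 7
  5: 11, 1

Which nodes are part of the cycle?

0, 4, 10, 11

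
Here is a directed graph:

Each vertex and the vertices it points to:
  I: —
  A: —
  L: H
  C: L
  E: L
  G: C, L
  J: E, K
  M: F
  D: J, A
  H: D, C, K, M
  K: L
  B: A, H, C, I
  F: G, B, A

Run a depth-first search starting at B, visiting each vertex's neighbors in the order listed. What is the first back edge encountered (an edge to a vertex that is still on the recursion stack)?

L->H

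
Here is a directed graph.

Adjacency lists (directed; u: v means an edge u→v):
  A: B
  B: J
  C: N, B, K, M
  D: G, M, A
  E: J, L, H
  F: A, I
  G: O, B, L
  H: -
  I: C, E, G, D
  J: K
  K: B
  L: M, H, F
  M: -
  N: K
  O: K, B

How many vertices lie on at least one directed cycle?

A vertex is on a directed cycle iff it belongs to a strongly connected component of size ≥ 2 (or has a self-loop).
The vertices on cycles are {B, D, E, F, G, I, J, K, L} — 9 in total.

9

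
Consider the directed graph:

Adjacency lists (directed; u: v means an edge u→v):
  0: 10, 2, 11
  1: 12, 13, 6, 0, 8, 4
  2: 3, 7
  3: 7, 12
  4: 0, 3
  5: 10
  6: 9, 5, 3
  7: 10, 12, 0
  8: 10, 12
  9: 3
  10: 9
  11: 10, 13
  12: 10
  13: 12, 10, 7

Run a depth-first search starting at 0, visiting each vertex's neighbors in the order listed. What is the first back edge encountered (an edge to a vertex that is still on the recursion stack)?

7->10

DFS from 0 (visiting each vertex's neighbors in the order listed); mark gray on enter, black on exit:
0 gray
  10 gray
    9 gray
      3 gray
        7 gray
          7→10: 10 is gray → back edge
First back edge: 7 → 10.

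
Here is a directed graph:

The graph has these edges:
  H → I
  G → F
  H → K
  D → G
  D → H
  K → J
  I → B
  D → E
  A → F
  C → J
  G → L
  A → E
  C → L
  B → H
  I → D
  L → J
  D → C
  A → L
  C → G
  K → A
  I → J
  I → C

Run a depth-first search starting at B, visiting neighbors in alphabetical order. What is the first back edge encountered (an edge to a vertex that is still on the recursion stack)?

DFS from B (visiting neighbors in alphabetical order); mark gray on enter, black on exit:
B gray
  H gray
    I gray
      I→B: B is gray → back edge
First back edge: I → B.

I->B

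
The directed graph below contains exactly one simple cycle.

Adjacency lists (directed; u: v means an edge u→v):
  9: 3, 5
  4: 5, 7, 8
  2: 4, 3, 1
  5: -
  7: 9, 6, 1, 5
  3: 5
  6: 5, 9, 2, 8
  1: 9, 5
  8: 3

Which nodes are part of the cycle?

DFS with gray/black marking from 2:
2 gray
  4 gray
    5 gray
    5 black
    7 gray
      9 gray
        3 gray
          3→5: 5 black — skip
        3 black
        9→5: 5 black — skip
      9 black
      6 gray
        6→5: 5 black — skip
        6→9: 9 black — skip
        6→2: 2 is gray → back edge
Back edge closes the cycle 2 → 4 → 7 → 6 → 2; its vertices are {2, 4, 6, 7}.

2, 4, 6, 7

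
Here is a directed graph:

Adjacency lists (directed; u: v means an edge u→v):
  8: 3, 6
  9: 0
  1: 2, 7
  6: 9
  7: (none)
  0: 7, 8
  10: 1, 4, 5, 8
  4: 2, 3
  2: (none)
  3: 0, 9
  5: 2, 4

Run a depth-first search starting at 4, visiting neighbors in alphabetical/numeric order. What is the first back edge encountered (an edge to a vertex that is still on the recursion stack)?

8->3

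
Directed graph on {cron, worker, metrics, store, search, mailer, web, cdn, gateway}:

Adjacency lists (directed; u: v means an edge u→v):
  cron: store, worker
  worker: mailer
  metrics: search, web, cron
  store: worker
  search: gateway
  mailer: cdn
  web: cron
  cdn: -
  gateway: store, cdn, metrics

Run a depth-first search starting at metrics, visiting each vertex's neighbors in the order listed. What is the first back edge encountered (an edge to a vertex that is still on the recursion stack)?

DFS from metrics (visiting each vertex's neighbors in the order listed); mark gray on enter, black on exit:
metrics gray
  search gray
    gateway gray
      store gray
        worker gray
          mailer gray
            cdn gray
            cdn black
          mailer black
        worker black
      store black
      gateway→cdn: cdn black — skip
      gateway→metrics: metrics is gray → back edge
First back edge: gateway → metrics.

gateway->metrics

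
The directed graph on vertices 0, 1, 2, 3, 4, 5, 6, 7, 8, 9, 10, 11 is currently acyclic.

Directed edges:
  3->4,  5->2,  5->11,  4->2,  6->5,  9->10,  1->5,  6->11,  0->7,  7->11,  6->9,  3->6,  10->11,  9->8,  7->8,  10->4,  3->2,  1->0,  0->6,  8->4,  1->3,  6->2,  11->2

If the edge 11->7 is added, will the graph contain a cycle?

Yes

Adding 11→7 creates a cycle iff 7 can already reach 11.
Path from 7: 7 → 11.
So 7 → … → 11 → 7 is a cycle.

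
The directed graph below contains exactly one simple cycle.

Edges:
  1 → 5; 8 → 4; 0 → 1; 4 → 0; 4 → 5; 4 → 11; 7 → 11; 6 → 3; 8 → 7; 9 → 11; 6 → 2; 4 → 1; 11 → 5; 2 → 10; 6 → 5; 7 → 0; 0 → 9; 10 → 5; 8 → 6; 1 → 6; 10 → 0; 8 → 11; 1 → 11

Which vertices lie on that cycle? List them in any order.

0, 1, 2, 6, 10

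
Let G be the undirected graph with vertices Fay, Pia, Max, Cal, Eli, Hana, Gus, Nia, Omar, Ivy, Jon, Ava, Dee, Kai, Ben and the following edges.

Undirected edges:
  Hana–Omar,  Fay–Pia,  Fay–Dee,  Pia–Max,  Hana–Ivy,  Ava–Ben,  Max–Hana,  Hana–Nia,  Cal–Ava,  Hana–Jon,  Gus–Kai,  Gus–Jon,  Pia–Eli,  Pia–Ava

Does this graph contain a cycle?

No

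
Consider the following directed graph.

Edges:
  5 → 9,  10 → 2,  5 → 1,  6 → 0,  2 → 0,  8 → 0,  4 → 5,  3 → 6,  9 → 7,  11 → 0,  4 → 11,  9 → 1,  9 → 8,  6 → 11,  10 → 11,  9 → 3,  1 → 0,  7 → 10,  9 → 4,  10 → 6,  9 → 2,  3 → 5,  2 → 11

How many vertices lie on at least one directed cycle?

4

A vertex is on a directed cycle iff it belongs to a strongly connected component of size ≥ 2 (or has a self-loop).
The vertices on cycles are {3, 4, 5, 9} — 4 in total.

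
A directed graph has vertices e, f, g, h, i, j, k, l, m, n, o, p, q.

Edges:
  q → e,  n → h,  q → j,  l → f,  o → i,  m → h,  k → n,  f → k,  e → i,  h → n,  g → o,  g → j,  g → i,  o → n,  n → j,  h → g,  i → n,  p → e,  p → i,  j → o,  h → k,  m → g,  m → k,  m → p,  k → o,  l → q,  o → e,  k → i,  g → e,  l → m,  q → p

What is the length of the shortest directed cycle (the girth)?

For each vertex v, BFS finds the shortest path from v back to v.
The shortest such closed walk is h → n → h, length 2.

2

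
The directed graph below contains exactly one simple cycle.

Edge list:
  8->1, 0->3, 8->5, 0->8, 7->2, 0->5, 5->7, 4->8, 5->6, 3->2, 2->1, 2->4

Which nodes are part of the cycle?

DFS with gray/black marking from 5:
5 gray
  7 gray
    2 gray
      1 gray
      1 black
      4 gray
        8 gray
          8→1: 1 black — skip
          8→5: 5 is gray → back edge
Back edge closes the cycle 5 → 7 → 2 → 4 → 8 → 5; its vertices are {2, 4, 5, 7, 8}.

2, 4, 5, 7, 8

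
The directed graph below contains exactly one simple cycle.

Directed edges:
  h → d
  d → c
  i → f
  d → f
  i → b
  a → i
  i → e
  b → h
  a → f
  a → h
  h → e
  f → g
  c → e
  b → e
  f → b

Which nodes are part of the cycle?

b, d, f, h

DFS with gray/black marking from h:
h gray
  d gray
    c gray
      e gray
      e black
    c black
    f gray
      b gray
        b→h: h is gray → back edge
Back edge closes the cycle h → d → f → b → h; its vertices are {b, d, f, h}.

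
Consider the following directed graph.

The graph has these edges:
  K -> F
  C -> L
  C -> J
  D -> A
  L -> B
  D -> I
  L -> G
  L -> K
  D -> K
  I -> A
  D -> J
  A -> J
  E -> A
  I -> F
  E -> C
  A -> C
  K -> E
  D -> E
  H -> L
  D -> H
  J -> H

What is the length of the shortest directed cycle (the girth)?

4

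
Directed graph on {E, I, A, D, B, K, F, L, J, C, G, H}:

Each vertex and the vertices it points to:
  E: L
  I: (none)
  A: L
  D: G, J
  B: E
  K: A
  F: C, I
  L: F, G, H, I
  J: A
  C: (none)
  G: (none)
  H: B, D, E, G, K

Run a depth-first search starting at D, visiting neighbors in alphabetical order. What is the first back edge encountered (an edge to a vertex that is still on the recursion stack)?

DFS from D (visiting neighbors in alphabetical order); mark gray on enter, black on exit:
D gray
  G gray
  G black
  J gray
    A gray
      L gray
        F gray
          C gray
          C black
          I gray
          I black
        F black
        L→G: G black — skip
        H gray
          B gray
            E gray
              E→L: L is gray → back edge
First back edge: E → L.

E->L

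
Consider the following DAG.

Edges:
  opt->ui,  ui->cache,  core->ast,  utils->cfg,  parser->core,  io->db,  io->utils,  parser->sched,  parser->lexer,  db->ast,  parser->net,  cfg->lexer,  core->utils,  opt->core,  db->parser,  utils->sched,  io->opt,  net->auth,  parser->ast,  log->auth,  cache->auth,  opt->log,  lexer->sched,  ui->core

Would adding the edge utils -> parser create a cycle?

Adding utils→parser creates a cycle iff parser can already reach utils.
Path from parser: parser → core → utils.
So parser → … → utils → parser is a cycle.

Yes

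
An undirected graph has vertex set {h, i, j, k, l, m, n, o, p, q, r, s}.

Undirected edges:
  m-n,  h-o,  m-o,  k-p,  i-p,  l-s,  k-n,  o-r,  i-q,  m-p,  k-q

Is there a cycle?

DFS, tracking each vertex's parent; an edge to a visited non-parent vertex closes a cycle.
Start from n:
visit n (parent –)
  visit m (parent n)
    visit o (parent m)
      visit h (parent o)
        h–o: parent, skip
      visit r (parent o)
        r–o: parent, skip
      o–m: parent, skip
    visit p (parent m)
      visit k (parent p)
        k–p: parent, skip
        visit q (parent k)
          q–k: parent, skip
          visit i (parent q)
            i–p: p visited and ≠ parent → cycle
Cycle: p – k – q – i – p.

Yes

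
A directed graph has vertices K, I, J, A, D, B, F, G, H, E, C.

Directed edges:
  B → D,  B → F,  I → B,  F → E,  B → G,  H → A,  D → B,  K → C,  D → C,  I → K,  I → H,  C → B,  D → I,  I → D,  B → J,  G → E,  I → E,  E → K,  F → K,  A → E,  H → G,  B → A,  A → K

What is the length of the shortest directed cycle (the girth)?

2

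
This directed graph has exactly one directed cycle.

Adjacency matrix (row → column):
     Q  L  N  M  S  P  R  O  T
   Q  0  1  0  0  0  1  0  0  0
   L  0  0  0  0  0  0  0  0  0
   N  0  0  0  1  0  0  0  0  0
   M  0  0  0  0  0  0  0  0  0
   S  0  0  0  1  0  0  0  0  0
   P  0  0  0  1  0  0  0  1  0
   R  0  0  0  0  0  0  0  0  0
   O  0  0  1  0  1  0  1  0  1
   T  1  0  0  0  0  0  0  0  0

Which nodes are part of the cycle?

O, P, Q, T

DFS with gray/black marking from Q:
Q gray
  P gray
    O gray
      S gray
        M gray
        M black
      S black
      R gray
      R black
      N gray
        N→M: M black — skip
      N black
      T gray
        T→Q: Q is gray → back edge
Back edge closes the cycle Q → P → O → T → Q; its vertices are {O, P, Q, T}.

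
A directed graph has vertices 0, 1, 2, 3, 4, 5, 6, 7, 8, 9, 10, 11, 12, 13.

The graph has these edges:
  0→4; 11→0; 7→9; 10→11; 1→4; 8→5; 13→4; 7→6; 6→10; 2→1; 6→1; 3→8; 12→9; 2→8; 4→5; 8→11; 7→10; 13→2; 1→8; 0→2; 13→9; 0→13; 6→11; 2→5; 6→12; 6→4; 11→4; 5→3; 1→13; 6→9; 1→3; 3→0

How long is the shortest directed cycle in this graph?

3

For each vertex v, BFS finds the shortest path from v back to v.
The shortest such closed walk is 1 → 13 → 2 → 1, length 3.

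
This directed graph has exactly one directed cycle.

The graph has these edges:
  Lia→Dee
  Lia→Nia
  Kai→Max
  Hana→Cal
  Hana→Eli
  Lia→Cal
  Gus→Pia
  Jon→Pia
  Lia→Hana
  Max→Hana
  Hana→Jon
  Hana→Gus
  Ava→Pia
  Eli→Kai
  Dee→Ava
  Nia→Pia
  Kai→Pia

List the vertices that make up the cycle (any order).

DFS with gray/black marking from Hana:
Hana gray
  Gus gray
    Pia gray
    Pia black
  Gus black
  Cal gray
  Cal black
  Jon gray
    Jon→Pia: Pia black — skip
  Jon black
  Eli gray
    Kai gray
      Kai→Pia: Pia black — skip
      Max gray
        Max→Hana: Hana is gray → back edge
Back edge closes the cycle Hana → Eli → Kai → Max → Hana; its vertices are {Eli, Kai, Max, Hana}.

Eli, Kai, Max, Hana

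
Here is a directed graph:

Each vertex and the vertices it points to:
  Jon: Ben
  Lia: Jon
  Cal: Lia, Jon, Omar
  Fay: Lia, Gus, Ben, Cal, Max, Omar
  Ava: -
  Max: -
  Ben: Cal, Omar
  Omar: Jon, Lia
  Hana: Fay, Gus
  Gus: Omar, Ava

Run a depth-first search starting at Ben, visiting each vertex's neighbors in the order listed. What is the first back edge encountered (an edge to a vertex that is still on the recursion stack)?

DFS from Ben (visiting each vertex's neighbors in the order listed); mark gray on enter, black on exit:
Ben gray
  Cal gray
    Lia gray
      Jon gray
        Jon→Ben: Ben is gray → back edge
First back edge: Jon → Ben.

Jon->Ben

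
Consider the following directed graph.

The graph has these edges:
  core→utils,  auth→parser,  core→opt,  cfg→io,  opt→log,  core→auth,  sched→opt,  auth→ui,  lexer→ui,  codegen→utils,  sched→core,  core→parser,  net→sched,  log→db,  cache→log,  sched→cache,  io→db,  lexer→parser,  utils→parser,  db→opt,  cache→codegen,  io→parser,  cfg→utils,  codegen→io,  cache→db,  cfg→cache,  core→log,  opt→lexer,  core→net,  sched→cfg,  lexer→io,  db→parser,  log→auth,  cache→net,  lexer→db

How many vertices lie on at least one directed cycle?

A vertex is on a directed cycle iff it belongs to a strongly connected component of size ≥ 2 (or has a self-loop).
The vertices on cycles are {db, io, cfg, log, net, opt, core, cache, lexer, sched} — 10 in total.

10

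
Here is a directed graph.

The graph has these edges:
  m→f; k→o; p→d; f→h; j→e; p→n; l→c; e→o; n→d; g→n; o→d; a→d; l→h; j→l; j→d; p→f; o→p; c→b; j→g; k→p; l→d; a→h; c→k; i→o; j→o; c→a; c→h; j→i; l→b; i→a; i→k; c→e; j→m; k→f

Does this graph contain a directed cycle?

DFS with white/gray/black marking, starting from h:
h gray
h black
a gray
  d gray
  d black
  a→h: h black — skip
a black
b gray
b black
c gray
  k gray
    o gray
      p gray
        n gray
          n→d: d black — skip
        n black
        p→d: d black — skip
        f gray
          f→h: h black — skip
        f black
      p black
      o→d: d black — skip
    o black
    k→p: p black — skip
    k→f: f black — skip
  k black
  e gray
    e→o: o black — skip
  e black
  c→h: h black — skip
  c→a: a black — skip
  c→b: b black — skip
c black
g gray
  g→n: n black — skip
g black
i gray
  i→k: k black — skip
  i→o: o black — skip
  i→a: a black — skip
i black
j gray
  l gray
    l→h: h black — skip
    l→d: d black — skip
    l→c: c black — skip
    l→b: b black — skip
  l black
  j→d: d black — skip
  j→g: g black — skip
  j→o: o black — skip
  m gray
    m→f: f black — skip
  m black
  j→i: i black — skip
  j→e: e black — skip
j black
Every edge goes to a white or black vertex — no back edge, so the graph is acyclic.

No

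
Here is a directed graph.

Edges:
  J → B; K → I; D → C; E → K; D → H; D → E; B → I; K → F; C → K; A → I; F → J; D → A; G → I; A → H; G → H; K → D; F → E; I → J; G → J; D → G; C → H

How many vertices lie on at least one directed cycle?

8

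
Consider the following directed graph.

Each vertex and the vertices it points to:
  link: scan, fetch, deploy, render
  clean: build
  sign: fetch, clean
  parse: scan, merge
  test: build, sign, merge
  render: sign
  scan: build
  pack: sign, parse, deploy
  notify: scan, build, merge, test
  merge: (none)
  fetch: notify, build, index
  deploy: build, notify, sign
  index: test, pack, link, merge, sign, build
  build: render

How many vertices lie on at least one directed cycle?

A vertex is on a directed cycle iff it belongs to a strongly connected component of size ≥ 2 (or has a self-loop).
The vertices on cycles are {link, pack, scan, sign, test, build, clean, fetch, index, parse, deploy, notify, render} — 13 in total.

13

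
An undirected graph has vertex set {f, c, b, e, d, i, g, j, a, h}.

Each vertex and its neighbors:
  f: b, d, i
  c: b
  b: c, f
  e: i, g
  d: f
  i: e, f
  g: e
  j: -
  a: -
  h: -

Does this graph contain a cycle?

DFS, tracking each vertex's parent; an edge to a visited non-parent vertex closes a cycle.
Start from e:
visit e (parent –)
  visit i (parent e)
    i–e: parent, skip
    visit f (parent i)
      visit b (parent f)
        visit c (parent b)
          c–b: parent, skip
        b–f: parent, skip
      visit d (parent f)
        d–f: parent, skip
      f–i: parent, skip
  visit g (parent e)
    g–e: parent, skip
visit j (parent –)
visit a (parent –)
visit h (parent –)
No non-parent visited neighbor found — the graph is a forest.

No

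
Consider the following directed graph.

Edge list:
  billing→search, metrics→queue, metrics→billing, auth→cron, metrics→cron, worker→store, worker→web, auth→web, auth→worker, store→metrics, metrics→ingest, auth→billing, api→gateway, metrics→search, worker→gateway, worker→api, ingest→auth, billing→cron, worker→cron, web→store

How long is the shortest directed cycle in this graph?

5

For each vertex v, BFS finds the shortest path from v back to v.
The shortest such closed walk is ingest → auth → worker → store → metrics → ingest, length 5.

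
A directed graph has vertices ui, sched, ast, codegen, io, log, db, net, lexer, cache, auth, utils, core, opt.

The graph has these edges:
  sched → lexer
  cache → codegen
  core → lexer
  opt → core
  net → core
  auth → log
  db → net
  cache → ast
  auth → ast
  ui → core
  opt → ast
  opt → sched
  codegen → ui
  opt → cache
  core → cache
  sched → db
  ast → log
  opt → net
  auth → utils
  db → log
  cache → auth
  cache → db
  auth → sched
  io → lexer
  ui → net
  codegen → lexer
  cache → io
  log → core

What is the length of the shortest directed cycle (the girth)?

For each vertex v, BFS finds the shortest path from v back to v.
The shortest such closed walk is cache → ast → log → core → cache, length 4.

4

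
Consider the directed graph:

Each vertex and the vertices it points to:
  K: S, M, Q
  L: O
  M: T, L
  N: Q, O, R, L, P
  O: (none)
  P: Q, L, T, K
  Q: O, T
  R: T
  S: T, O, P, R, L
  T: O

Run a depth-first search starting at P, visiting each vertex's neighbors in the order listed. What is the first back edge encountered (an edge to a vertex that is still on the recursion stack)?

S→P

DFS from P (visiting each vertex's neighbors in the order listed); mark gray on enter, black on exit:
P gray
  Q gray
    O gray
    O black
    T gray
      T→O: O black — skip
    T black
  Q black
  L gray
    L→O: O black — skip
  L black
  P→T: T black — skip
  K gray
    S gray
      S→T: T black — skip
      S→O: O black — skip
      S→P: P is gray → back edge
First back edge: S → P.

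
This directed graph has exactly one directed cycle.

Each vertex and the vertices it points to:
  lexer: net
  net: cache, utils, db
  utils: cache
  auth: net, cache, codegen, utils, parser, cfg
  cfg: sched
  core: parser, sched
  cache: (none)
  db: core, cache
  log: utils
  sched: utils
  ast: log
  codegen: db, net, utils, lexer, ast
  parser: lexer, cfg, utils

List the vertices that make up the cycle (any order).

db, net, core, lexer, parser

DFS with gray/black marking from parser:
parser gray
  lexer gray
    net gray
      cache gray
      cache black
      utils gray
        utils→cache: cache black — skip
      utils black
      db gray
        core gray
          core→parser: parser is gray → back edge
Back edge closes the cycle parser → lexer → net → db → core → parser; its vertices are {db, net, core, lexer, parser}.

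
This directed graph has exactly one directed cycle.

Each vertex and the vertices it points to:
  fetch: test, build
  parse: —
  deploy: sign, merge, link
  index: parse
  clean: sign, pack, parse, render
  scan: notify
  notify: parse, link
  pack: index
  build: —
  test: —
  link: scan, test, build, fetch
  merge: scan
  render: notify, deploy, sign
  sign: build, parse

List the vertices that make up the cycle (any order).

link, scan, notify

DFS with gray/black marking from link:
link gray
  scan gray
    notify gray
      parse gray
      parse black
      notify→link: link is gray → back edge
Back edge closes the cycle link → scan → notify → link; its vertices are {link, scan, notify}.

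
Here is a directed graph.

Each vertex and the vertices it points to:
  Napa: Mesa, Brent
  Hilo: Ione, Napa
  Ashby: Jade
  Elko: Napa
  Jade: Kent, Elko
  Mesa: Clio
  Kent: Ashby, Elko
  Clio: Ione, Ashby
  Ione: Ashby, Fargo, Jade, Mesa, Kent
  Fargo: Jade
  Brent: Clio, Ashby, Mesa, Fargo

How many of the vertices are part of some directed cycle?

A vertex is on a directed cycle iff it belongs to a strongly connected component of size ≥ 2 (or has a self-loop).
The vertices on cycles are {Clio, Elko, Ione, Jade, Kent, Mesa, Napa, Ashby, Brent, Fargo} — 10 in total.

10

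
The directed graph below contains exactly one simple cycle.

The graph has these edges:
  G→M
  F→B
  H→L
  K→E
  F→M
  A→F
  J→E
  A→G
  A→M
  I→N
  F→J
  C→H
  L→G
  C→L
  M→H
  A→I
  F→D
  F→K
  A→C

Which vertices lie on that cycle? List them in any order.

G, H, L, M

DFS with gray/black marking from L:
L gray
  G gray
    M gray
      H gray
        H→L: L is gray → back edge
Back edge closes the cycle L → G → M → H → L; its vertices are {G, H, L, M}.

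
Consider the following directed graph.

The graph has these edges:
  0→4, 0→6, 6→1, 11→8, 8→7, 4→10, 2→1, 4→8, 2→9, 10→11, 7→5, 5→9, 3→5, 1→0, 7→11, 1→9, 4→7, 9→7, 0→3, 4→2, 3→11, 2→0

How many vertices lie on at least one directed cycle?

A vertex is on a directed cycle iff it belongs to a strongly connected component of size ≥ 2 (or has a self-loop).
The vertices on cycles are {0, 1, 2, 4, 5, 6, 7, 8, 9, 11} — 10 in total.

10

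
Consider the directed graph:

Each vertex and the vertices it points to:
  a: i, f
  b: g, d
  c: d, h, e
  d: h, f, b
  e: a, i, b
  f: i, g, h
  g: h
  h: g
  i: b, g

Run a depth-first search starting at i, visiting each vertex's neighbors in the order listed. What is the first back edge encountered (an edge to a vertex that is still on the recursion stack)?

h→g

DFS from i (visiting each vertex's neighbors in the order listed); mark gray on enter, black on exit:
i gray
  b gray
    g gray
      h gray
        h→g: g is gray → back edge
First back edge: h → g.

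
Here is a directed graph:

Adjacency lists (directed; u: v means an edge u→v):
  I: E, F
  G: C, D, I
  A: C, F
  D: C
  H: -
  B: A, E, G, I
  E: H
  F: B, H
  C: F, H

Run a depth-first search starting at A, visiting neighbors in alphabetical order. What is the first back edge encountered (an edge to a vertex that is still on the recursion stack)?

DFS from A (visiting neighbors in alphabetical order); mark gray on enter, black on exit:
A gray
  C gray
    F gray
      B gray
        B→A: A is gray → back edge
First back edge: B → A.

B→A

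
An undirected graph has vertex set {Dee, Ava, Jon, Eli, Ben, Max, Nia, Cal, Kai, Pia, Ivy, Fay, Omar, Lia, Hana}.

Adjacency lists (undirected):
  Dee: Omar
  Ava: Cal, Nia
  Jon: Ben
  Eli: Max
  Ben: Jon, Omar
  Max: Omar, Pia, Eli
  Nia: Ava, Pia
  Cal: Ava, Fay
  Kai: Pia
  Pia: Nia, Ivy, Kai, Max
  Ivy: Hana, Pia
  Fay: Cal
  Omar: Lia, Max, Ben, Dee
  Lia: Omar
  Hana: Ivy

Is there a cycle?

No

DFS, tracking each vertex's parent; an edge to a visited non-parent vertex closes a cycle.
Start from Max:
visit Max (parent –)
  visit Omar (parent Max)
    visit Lia (parent Omar)
      Lia–Omar: parent, skip
    Omar–Max: parent, skip
    visit Ben (parent Omar)
      visit Jon (parent Ben)
        Jon–Ben: parent, skip
      Ben–Omar: parent, skip
    visit Dee (parent Omar)
      Dee–Omar: parent, skip
  visit Pia (parent Max)
    visit Nia (parent Pia)
      visit Ava (parent Nia)
        visit Cal (parent Ava)
          Cal–Ava: parent, skip
          visit Fay (parent Cal)
            Fay–Cal: parent, skip
        Ava–Nia: parent, skip
      Nia–Pia: parent, skip
    visit Ivy (parent Pia)
      visit Hana (parent Ivy)
        Hana–Ivy: parent, skip
      Ivy–Pia: parent, skip
    visit Kai (parent Pia)
      Kai–Pia: parent, skip
    Pia–Max: parent, skip
  visit Eli (parent Max)
    Eli–Max: parent, skip
No non-parent visited neighbor found — the graph is a forest.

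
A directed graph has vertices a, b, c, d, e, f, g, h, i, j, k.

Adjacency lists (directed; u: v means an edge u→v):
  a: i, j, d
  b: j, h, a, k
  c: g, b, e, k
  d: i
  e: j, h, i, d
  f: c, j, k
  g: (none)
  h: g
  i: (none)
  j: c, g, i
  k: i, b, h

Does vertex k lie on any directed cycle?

Yes

k is on a cycle iff k can reach itself via ≥1 edge.
k → b → k — yes.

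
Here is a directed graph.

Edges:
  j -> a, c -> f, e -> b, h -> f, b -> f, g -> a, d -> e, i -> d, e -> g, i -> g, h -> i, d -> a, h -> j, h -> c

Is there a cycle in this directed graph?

No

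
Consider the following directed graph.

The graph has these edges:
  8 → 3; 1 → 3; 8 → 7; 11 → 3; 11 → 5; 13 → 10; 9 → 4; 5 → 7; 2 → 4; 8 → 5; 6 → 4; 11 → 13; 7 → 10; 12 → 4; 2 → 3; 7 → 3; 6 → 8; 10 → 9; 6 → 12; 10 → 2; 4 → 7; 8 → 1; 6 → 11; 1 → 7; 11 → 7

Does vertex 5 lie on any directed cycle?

5 lies on a cycle iff there is a path from 5 back to itself.
Exploring from 5, it never reaches itself; equivalently, its strongly connected component is a singleton.

No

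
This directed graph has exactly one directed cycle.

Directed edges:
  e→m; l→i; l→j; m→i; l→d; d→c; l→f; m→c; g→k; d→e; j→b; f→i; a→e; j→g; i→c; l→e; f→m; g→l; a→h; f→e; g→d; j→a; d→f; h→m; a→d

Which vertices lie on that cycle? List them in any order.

g, j, l

DFS with gray/black marking from g:
g gray
  l gray
    i gray
      c gray
      c black
    i black
    e gray
      m gray
        m→c: c black — skip
        m→i: i black — skip
      m black
    e black
    f gray
      f→i: i black — skip
      f→e: e black — skip
      f→m: m black — skip
    f black
    d gray
      d→f: f black — skip
      d→c: c black — skip
      d→e: e black — skip
    d black
    j gray
      b gray
      b black
      j→g: g is gray → back edge
Back edge closes the cycle g → l → j → g; its vertices are {g, j, l}.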